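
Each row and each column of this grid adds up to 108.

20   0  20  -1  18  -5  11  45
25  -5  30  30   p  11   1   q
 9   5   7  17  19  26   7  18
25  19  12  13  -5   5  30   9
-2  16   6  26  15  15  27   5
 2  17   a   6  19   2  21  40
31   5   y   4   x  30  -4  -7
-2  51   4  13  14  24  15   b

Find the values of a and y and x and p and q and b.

a = 1, y = 28, x = 21, p = 7, q = 9, b = -11

The known cells in row 8 total 119, leaving 108 − 119 = -11 for the blank.
The known cells in column 8 total 99, leaving 108 − 99 = 9 for the blank.
The known cells in row 2 total 101, leaving 108 − 101 = 7 for the blank.
The known cells in column 5 total 87, leaving 108 − 87 = 21 for the blank.
The known cells in row 7 total 80, leaving 108 − 80 = 28 for the blank.
The known cells in row 6 total 107, leaving 108 − 107 = 1 for the blank.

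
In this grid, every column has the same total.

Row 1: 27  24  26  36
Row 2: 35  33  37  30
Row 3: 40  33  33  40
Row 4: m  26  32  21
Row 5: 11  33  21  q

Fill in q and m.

q = 22, m = 36

Columns 2 and 3 both add up to 149, so every column sums to 149.
Column 4: 36 + 30 + 40 + 21 = 127, so the missing entry is 149 − 127 = 22.
Column 1: 27 + 35 + 40 + 11 = 113, so the missing entry is 149 − 113 = 36.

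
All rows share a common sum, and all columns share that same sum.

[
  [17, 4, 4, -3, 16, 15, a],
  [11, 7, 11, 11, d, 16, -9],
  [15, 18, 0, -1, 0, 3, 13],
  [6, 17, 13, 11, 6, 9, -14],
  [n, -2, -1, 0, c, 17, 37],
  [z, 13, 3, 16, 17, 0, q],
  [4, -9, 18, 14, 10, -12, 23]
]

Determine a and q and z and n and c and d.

a = -5, q = 3, z = -4, n = -1, c = -2, d = 1

Rows 3 and 4 both sum to 48, so that's the common total.
The known cells in row 2 total 47, leaving 48 − 47 = 1 for the blank.
The known cells in column 5 total 50, leaving 48 − 50 = -2 for the blank.
The known cells in row 5 total 49, leaving 48 − 49 = -1 for the blank.
The known cells in row 1 total 53, leaving 48 − 53 = -5 for the blank.
The known cells in column 1 total 52, leaving 48 − 52 = -4 for the blank.
The known cells in row 6 total 45, leaving 48 − 45 = 3 for the blank.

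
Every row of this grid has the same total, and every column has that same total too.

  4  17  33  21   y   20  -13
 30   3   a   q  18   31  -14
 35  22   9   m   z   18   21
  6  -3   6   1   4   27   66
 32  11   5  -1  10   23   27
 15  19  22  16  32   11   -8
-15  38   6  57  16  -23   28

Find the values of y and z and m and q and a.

Rows 4 and 5 both sum to 107, so that's the common total.
Column 3: 33 + 9 + 6 + 5 + 22 + 6 = 81, so its missing entry is 107 − 81 = 26.
Row 1: 4 + 17 + 33 + 21 + 20 − 13 = 82, so its missing entry is 107 − 82 = 25.
Column 5: 25 + 18 + 4 + 10 + 32 + 16 = 105, so its missing entry is 107 − 105 = 2.
Row 3: 35 + 22 + 9 + 2 + 18 + 21 = 107, so its missing entry is 107 − 107 = 0.
Row 2: 30 + 3 + 26 + 18 + 31 − 14 = 94, so its missing entry is 107 − 94 = 13.

y = 25, z = 2, m = 0, q = 13, a = 26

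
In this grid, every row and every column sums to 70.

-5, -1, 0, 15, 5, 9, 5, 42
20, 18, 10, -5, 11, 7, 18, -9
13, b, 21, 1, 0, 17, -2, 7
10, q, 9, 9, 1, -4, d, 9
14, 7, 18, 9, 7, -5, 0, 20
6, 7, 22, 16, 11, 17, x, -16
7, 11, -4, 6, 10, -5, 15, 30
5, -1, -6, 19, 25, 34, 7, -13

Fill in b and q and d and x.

b = 13, q = 16, d = 20, x = 7

The known cells in row 6 total 63, leaving 70 − 63 = 7 for the blank.
The known cells in row 3 total 57, leaving 70 − 57 = 13 for the blank.
The known cells in column 2 total 54, leaving 70 − 54 = 16 for the blank.
The known cells in row 4 total 50, leaving 70 − 50 = 20 for the blank.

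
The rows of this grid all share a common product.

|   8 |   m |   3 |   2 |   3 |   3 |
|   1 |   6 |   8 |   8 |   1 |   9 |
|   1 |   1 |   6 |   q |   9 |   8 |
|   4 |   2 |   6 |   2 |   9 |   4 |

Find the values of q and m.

q = 8, m = 8

Rows 2 and 4 each multiply to 3456, so every row has product 3456.
Row 3: 1×1×6×9×8 = 432, so the missing entry is 3456 ÷ 432 = 8.
Row 1: 8×3×2×3×3 = 432, so the missing entry is 3456 ÷ 432 = 8.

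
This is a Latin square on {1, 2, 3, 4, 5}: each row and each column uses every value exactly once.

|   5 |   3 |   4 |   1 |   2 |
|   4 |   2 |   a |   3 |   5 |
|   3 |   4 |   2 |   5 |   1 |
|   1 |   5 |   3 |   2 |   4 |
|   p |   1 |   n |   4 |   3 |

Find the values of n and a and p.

Cell (2,3): row 2 already has {2, 3, 4, 5} → 1.
For row 5, column 1: column 1 already has {1, 3, 4, 5}; that leaves 2.
For row 5, column 3: row 5 already has {1, 2, 3, 4}; that leaves 5.

n = 5, a = 1, p = 2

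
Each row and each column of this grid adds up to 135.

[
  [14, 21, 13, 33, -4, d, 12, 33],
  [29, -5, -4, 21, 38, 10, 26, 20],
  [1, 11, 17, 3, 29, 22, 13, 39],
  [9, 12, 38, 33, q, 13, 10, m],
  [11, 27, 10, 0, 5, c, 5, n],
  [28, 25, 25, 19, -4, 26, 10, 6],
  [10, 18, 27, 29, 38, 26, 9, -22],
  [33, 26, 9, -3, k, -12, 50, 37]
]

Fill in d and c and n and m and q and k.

d = 13, c = 37, n = 40, m = -18, q = 38, k = -5

The known cells in row 8 total 140, leaving 135 − 140 = -5 for the blank.
The known cells in column 5 total 97, leaving 135 − 97 = 38 for the blank.
The known cells in row 4 total 153, leaving 135 − 153 = -18 for the blank.
The known cells in row 1 total 122, leaving 135 − 122 = 13 for the blank.
The known cells in column 6 total 98, leaving 135 − 98 = 37 for the blank.
The known cells in row 5 total 95, leaving 135 − 95 = 40 for the blank.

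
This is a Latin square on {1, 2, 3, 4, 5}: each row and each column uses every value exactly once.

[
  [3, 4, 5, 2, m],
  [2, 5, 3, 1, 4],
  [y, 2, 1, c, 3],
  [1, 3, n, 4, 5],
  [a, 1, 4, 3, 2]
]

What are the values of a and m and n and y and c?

a = 5, m = 1, n = 2, y = 4, c = 5

For row 5, column 1: row 5 already has {1, 2, 3, 4}; that leaves 5.
At (row 1, col 5): row 1 already has {2, 3, 4, 5}, so the value is 1.
For row 3, column 1: column 1 already has {1, 2, 3, 5}; that leaves 4.
For row 3, column 4: row 3 already has {1, 2, 3, 4}; that leaves 5.
At (row 4, col 3): row 4 already has {1, 3, 4, 5}, so the value is 2.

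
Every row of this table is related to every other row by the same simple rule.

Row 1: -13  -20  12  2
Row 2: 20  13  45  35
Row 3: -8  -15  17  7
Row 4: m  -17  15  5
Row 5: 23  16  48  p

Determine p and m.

The difference between any two rows is the same in every column — this is an addition table with the headers hidden.
Row 5 minus row 1 is 16 − (-20) = 36, so its entry in column 4 is 2 + 36 = 38.
Row 4 minus row 1 is -17 − (-20) = 3, so its entry in column 1 is -13 + 3 = -10.

p = 38, m = -10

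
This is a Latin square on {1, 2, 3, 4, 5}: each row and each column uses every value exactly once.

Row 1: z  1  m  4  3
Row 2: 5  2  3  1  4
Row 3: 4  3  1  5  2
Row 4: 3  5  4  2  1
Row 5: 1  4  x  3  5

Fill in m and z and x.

m = 5, z = 2, x = 2

Cell (5,3): row 5 already has {1, 3, 4, 5} → 2.
For row 1, column 3: column 3 already has {1, 2, 3, 4}; that leaves 5.
At (row 1, col 1): row 1 already has {1, 3, 4, 5}, so the value is 2.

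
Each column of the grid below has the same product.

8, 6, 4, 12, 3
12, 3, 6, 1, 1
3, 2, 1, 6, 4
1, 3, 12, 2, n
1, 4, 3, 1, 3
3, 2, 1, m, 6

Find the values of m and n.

Columns 2 and 3 each multiply to 864, so every column has product 864.
Column 4: 12×1×6×2×1 = 144, so the missing entry is 864 ÷ 144 = 6.
Column 5: 3×1×4×3×6 = 216, so the missing entry is 864 ÷ 216 = 4.

m = 6, n = 4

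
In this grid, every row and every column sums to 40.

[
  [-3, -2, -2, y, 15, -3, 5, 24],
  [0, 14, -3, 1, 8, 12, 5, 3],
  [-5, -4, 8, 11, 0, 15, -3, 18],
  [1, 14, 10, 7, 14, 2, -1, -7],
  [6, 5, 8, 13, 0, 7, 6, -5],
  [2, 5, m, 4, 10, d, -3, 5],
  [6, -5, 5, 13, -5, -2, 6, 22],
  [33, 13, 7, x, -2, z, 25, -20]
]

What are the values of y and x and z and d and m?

y = 6, x = -15, z = -1, d = 10, m = 7

Row 1: -3 − 2 − 2 + 15 − 3 + 5 + 24 = 34, so its missing entry is 40 − 34 = 6.
Column 4: 6 + 1 + 11 + 7 + 13 + 4 + 13 = 55, so its missing entry is 40 − 55 = -15.
Row 8: 33 + 13 + 7 − 15 − 2 + 25 − 20 = 41, so its missing entry is 40 − 41 = -1.
Column 6: -3 + 12 + 15 + 2 + 7 − 2 − 1 = 30, so its missing entry is 40 − 30 = 10.
Row 6: 2 + 5 + 4 + 10 + 10 − 3 + 5 = 33, so its missing entry is 40 − 33 = 7.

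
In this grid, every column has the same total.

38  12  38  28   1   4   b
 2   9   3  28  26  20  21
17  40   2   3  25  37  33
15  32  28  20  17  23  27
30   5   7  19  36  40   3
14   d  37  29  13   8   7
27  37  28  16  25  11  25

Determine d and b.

d = 8, b = 27

Column 4 sums to 143 and so does column 6; that's the common total.
In column 2 the known cells total 135, leaving 143 − 135 = 8.
In column 7 the known cells total 116, leaving 143 − 116 = 27.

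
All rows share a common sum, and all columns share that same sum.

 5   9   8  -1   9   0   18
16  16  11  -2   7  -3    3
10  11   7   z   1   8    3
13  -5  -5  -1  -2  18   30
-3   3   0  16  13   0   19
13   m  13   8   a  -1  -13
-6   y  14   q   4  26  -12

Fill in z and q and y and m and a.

z = 8, q = 20, y = 2, m = 12, a = 16

Rows 1 and 2 both sum to 48, so that's the common total.
Column 5 has 9 + 7 + 1 − 2 + 13 + 4 = 32; the blank must be 48 − 32 = 16.
Row 6 has 13 + 13 + 8 + 16 − 1 − 13 = 36; the blank must be 48 − 36 = 12.
Column 2 has 9 + 16 + 11 − 5 + 3 + 12 = 46; the blank must be 48 − 46 = 2.
Row 3 has 10 + 11 + 7 + 1 + 8 + 3 = 40; the blank must be 48 − 40 = 8.
Row 7 has -6 + 2 + 14 + 4 + 26 − 12 = 28; the blank must be 48 − 28 = 20.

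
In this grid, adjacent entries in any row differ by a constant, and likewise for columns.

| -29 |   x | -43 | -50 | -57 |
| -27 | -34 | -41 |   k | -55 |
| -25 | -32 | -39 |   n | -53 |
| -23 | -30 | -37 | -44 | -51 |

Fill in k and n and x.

k = -48, n = -46, x = -36

Along each row the entries change by -7 per step; down each column they change by 2.
Row 2: from -27 at column 1, stepping by -7 to column 4 gives -48.
Row 3: from -25 at column 1, stepping by -7 to column 4 gives -46.
Row 1: from -29 at column 1, stepping by -7 to column 2 gives -36.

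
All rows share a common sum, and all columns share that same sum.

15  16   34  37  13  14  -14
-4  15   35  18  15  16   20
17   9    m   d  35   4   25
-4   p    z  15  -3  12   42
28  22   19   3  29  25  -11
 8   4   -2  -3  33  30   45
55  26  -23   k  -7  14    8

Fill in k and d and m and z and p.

k = 42, d = 3, m = 22, z = 30, p = 23

Rows 1 and 2 both sum to 115, so that's the common total.
Column 2: 16 + 15 + 9 + 22 + 4 + 26 = 92, so its missing entry is 115 − 92 = 23.
Row 4: -4 + 23 + 15 − 3 + 12 + 42 = 85, so its missing entry is 115 − 85 = 30.
Column 3: 34 + 35 + 30 + 19 − 2 − 23 = 93, so its missing entry is 115 − 93 = 22.
Row 3: 17 + 9 + 22 + 35 + 4 + 25 = 112, so its missing entry is 115 − 112 = 3.
Row 7: 55 + 26 − 23 − 7 + 14 + 8 = 73, so its missing entry is 115 − 73 = 42.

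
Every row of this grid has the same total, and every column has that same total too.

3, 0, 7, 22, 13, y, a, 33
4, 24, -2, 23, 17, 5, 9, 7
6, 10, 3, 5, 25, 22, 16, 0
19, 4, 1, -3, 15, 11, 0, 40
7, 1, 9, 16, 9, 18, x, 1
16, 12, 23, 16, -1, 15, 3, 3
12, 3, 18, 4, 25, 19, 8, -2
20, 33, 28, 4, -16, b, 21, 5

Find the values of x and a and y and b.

Rows 2 and 3 both sum to 87, so that's the common total.
Row 8: 20 + 33 + 28 + 4 − 16 + 21 + 5 = 95, so its missing entry is 87 − 95 = -8.
Row 5: 7 + 1 + 9 + 16 + 9 + 18 + 1 = 61, so its missing entry is 87 − 61 = 26.
Column 6: 5 + 22 + 11 + 18 + 15 + 19 − 8 = 82, so its missing entry is 87 − 82 = 5.
Row 1: 3 + 0 + 7 + 22 + 13 + 5 + 33 = 83, so its missing entry is 87 − 83 = 4.

x = 26, a = 4, y = 5, b = -8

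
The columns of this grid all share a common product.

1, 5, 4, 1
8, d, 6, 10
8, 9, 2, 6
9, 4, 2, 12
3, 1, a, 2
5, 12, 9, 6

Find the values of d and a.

Columns 1 and 4 each multiply to 8640, so every column has product 8640.
Column 2: 5×9×4×1×12 = 2160, so the missing entry is 8640 ÷ 2160 = 4.
Column 3: 4×6×2×2×9 = 864, so the missing entry is 8640 ÷ 864 = 10.

d = 4, a = 10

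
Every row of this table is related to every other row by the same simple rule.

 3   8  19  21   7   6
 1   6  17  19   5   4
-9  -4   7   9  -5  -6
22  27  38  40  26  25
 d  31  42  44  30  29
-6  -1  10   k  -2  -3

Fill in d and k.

The difference between any two rows is the same in every column — this is an addition table with the headers hidden.
Row 5 minus row 1 is 30 − 7 = 23, so its entry in column 1 is 3 + 23 = 26.
Row 6 minus row 1 is -2 − 7 = -9, so its entry in column 4 is 21 + (-9) = 12.

d = 26, k = 12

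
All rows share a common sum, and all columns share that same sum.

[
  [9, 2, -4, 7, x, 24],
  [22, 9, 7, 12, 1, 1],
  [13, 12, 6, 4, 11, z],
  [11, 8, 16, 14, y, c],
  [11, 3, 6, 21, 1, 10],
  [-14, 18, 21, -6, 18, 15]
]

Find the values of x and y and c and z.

x = 14, y = 7, c = -4, z = 6

Rows 2 and 5 both sum to 52, so that's the common total.
Row 3 has 13 + 12 + 6 + 4 + 11 = 46; the blank must be 52 − 46 = 6.
Row 1 has 9 + 2 − 4 + 7 + 24 = 38; the blank must be 52 − 38 = 14.
Column 5 has 14 + 1 + 11 + 1 + 18 = 45; the blank must be 52 − 45 = 7.
Row 4 has 11 + 8 + 16 + 14 + 7 = 56; the blank must be 52 − 56 = -4.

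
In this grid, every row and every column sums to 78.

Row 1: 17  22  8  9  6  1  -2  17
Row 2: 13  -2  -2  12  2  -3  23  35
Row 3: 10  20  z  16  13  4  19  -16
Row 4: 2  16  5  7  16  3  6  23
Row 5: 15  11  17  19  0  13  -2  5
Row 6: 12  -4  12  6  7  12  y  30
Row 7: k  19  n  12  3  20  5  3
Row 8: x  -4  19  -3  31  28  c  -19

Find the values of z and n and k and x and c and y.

Row 3: 10 + 20 + 16 + 13 + 4 + 19 − 16 = 66, so its missing entry is 78 − 66 = 12.
Column 3: 8 − 2 + 12 + 5 + 17 + 12 + 19 = 71, so its missing entry is 78 − 71 = 7.
Row 6: 12 − 4 + 12 + 6 + 7 + 12 + 30 = 75, so its missing entry is 78 − 75 = 3.
Column 7: -2 + 23 + 19 + 6 − 2 + 3 + 5 = 52, so its missing entry is 78 − 52 = 26.
Row 8: -4 + 19 − 3 + 31 + 28 + 26 − 19 = 78, so its missing entry is 78 − 78 = 0.
Row 7: 19 + 7 + 12 + 3 + 20 + 5 + 3 = 69, so its missing entry is 78 − 69 = 9.

z = 12, n = 7, k = 9, x = 0, c = 26, y = 3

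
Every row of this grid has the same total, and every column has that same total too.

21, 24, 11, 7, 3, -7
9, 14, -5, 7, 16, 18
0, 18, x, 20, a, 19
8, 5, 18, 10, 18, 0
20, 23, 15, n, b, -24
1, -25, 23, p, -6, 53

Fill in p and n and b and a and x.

Rows 1 and 2 both sum to 59, so that's the common total.
Column 3: 11 − 5 + 18 + 15 + 23 = 62, so its missing entry is 59 − 62 = -3.
Row 3: 0 + 18 − 3 + 20 + 19 = 54, so its missing entry is 59 − 54 = 5.
Column 5: 3 + 16 + 5 + 18 − 6 = 36, so its missing entry is 59 − 36 = 23.
Row 5: 20 + 23 + 15 + 23 − 24 = 57, so its missing entry is 59 − 57 = 2.
Row 6: 1 − 25 + 23 − 6 + 53 = 46, so its missing entry is 59 − 46 = 13.

p = 13, n = 2, b = 23, a = 5, x = -3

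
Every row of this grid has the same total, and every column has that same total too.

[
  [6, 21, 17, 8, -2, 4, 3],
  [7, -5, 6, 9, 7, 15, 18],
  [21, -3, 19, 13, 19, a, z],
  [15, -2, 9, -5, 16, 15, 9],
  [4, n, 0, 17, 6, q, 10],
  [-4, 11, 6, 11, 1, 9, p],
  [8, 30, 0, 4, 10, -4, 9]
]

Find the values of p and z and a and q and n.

p = 23, z = -15, a = 3, q = 15, n = 5

Rows 1 and 2 both sum to 57, so that's the common total.
Row 6: -4 + 11 + 6 + 11 + 1 + 9 = 34, so its missing entry is 57 − 34 = 23.
Column 7: 3 + 18 + 9 + 10 + 23 + 9 = 72, so its missing entry is 57 − 72 = -15.
Row 3: 21 − 3 + 19 + 13 + 19 − 15 = 54, so its missing entry is 57 − 54 = 3.
Column 6: 4 + 15 + 3 + 15 + 9 − 4 = 42, so its missing entry is 57 − 42 = 15.
Row 5: 4 + 0 + 17 + 6 + 15 + 10 = 52, so its missing entry is 57 − 52 = 5.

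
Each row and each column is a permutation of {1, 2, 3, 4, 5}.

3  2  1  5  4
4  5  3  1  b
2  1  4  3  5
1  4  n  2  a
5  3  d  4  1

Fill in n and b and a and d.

n = 5, b = 2, a = 3, d = 2

At (row 5, col 3): row 5 already has {1, 3, 4, 5}, so the value is 2.
At (row 4, col 3): column 3 already has {1, 2, 3, 4}, so the value is 5.
Cell (4,5): row 4 already has {1, 2, 4, 5} → 3.
At (row 2, col 5): row 2 already has {1, 3, 4, 5}, so the value is 2.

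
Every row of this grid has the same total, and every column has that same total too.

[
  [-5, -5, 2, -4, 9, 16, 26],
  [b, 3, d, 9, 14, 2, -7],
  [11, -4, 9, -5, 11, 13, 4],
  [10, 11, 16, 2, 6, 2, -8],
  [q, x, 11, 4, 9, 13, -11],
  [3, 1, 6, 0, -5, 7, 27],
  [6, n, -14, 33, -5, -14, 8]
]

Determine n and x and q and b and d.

Rows 1 and 3 both sum to 39, so that's the common total.
Column 3: 2 + 9 + 16 + 11 + 6 − 14 = 30, so its missing entry is 39 − 30 = 9.
Row 7: 6 − 14 + 33 − 5 − 14 + 8 = 14, so its missing entry is 39 − 14 = 25.
Row 2: 3 + 9 + 9 + 14 + 2 − 7 = 30, so its missing entry is 39 − 30 = 9.
Column 1: -5 + 9 + 11 + 10 + 3 + 6 = 34, so its missing entry is 39 − 34 = 5.
Row 5: 5 + 11 + 4 + 9 + 13 − 11 = 31, so its missing entry is 39 − 31 = 8.

n = 25, x = 8, q = 5, b = 9, d = 9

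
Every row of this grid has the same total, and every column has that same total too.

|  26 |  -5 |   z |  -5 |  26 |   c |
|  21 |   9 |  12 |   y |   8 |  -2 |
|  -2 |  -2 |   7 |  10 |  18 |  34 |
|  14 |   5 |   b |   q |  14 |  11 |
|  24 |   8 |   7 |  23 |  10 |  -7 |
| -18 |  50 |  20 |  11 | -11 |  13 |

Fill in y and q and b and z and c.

Rows 3 and 5 both sum to 65, so that's the common total.
The known cells in column 6 total 49, leaving 65 − 49 = 16 for the blank.
The known cells in row 1 total 58, leaving 65 − 58 = 7 for the blank.
The known cells in column 3 total 53, leaving 65 − 53 = 12 for the blank.
The known cells in row 4 total 56, leaving 65 − 56 = 9 for the blank.
The known cells in row 2 total 48, leaving 65 − 48 = 17 for the blank.

y = 17, q = 9, b = 12, z = 7, c = 16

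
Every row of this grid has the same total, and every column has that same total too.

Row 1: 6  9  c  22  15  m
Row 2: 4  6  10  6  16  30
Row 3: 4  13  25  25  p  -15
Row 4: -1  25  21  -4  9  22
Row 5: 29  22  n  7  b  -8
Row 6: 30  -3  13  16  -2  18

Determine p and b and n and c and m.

Rows 2 and 4 both sum to 72, so that's the common total.
Row 3: 4 + 13 + 25 + 25 − 15 = 52, so its missing entry is 72 − 52 = 20.
Column 5: 15 + 16 + 20 + 9 − 2 = 58, so its missing entry is 72 − 58 = 14.
Row 5: 29 + 22 + 7 + 14 − 8 = 64, so its missing entry is 72 − 64 = 8.
Column 3: 10 + 25 + 21 + 8 + 13 = 77, so its missing entry is 72 − 77 = -5.
Row 1: 6 + 9 − 5 + 22 + 15 = 47, so its missing entry is 72 − 47 = 25.

p = 20, b = 14, n = 8, c = -5, m = 25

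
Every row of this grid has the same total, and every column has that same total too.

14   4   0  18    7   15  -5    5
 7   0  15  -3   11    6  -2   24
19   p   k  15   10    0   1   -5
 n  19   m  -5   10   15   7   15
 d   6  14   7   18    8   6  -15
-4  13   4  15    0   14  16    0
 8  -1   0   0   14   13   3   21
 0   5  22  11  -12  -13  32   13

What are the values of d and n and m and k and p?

d = 14, n = 0, m = -3, k = 6, p = 12

Rows 1 and 2 both sum to 58, so that's the common total.
The known cells in row 5 total 44, leaving 58 − 44 = 14 for the blank.
The known cells in column 2 total 46, leaving 58 − 46 = 12 for the blank.
The known cells in column 1 total 58, leaving 58 − 58 = 0 for the blank.
The known cells in row 3 total 52, leaving 58 − 52 = 6 for the blank.
The known cells in row 4 total 61, leaving 58 − 61 = -3 for the blank.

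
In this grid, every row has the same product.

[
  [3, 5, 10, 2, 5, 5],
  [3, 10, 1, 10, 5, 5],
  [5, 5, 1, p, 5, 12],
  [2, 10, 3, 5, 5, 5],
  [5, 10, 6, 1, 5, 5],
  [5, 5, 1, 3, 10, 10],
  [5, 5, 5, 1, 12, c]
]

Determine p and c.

Rows 1 and 2 each multiply to 7500, so every row has product 7500.
Row 3: 5×5×1×5×12 = 1500, so the missing entry is 7500 ÷ 1500 = 5.
Row 7: 5×5×5×1×12 = 1500, so the missing entry is 7500 ÷ 1500 = 5.

p = 5, c = 5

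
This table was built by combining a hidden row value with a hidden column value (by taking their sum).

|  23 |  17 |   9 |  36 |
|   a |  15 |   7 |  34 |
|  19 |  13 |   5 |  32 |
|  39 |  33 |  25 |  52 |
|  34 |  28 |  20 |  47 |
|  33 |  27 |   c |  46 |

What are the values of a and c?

The difference between any two rows is the same in every column — this is an addition table with the headers hidden.
Row 2 minus row 1 is 34 − 36 = -2, so its entry in column 1 is 23 + (-2) = 21.
Row 6 minus row 1 is 46 − 36 = 10, so its entry in column 3 is 9 + 10 = 19.

a = 21, c = 19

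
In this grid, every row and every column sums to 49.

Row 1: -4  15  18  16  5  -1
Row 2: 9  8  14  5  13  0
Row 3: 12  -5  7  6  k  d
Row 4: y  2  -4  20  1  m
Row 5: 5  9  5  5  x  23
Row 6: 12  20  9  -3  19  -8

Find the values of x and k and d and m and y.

x = 2, k = 9, d = 20, m = 15, y = 15

Row 5 has 5 + 9 + 5 + 5 + 23 = 47; the blank must be 49 − 47 = 2.
Column 5 has 5 + 13 + 1 + 2 + 19 = 40; the blank must be 49 − 40 = 9.
Column 1 has -4 + 9 + 12 + 5 + 12 = 34; the blank must be 49 − 34 = 15.
Row 3 has 12 − 5 + 7 + 6 + 9 = 29; the blank must be 49 − 29 = 20.
Row 4 has 15 + 2 − 4 + 20 + 1 = 34; the blank must be 49 − 34 = 15.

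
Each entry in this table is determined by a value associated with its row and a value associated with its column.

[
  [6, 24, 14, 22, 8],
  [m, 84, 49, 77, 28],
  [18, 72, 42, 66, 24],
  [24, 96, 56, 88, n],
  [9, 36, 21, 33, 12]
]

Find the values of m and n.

m = 21, n = 32

Each row is a constant multiple of every other row — this is a multiplication table with the headers hidden.
Row 2 is 84/24 = 7/2 times row 1, so its entry in column 1 is 6 × 7/2 = 21.
Row 4 is 96/24 = 4/1 times row 1, so its entry in column 5 is 8 × 4/1 = 32.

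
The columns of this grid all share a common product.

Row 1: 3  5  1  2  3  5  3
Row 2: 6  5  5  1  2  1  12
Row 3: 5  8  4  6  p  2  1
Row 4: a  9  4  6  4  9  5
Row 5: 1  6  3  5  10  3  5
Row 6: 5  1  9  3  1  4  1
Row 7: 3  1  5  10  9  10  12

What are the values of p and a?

Columns 2 and 3 each multiply to 10800, so every column has product 10800.
Column 5: 3×2×4×10×1×9 = 2160, so the missing entry is 10800 ÷ 2160 = 5.
Column 1: 3×6×5×1×5×3 = 1350, so the missing entry is 10800 ÷ 1350 = 8.

p = 5, a = 8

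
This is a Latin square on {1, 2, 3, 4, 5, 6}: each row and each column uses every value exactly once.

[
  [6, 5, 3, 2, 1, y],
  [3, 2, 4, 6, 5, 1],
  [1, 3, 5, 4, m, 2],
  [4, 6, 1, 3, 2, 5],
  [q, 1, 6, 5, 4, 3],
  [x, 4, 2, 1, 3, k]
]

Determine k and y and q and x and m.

At (row 3, col 5): row 3 already has {1, 2, 3, 4, 5}, so the value is 6.
Cell (5,1): row 5 already has {1, 3, 4, 5, 6} → 2.
For row 6, column 1: column 1 already has {1, 2, 3, 4, 6}; that leaves 5.
At (row 6, col 6): row 6 already has {1, 2, 3, 4, 5}, so the value is 6.
For row 1, column 6: row 1 already has {1, 2, 3, 5, 6}; that leaves 4.

k = 6, y = 4, q = 2, x = 5, m = 6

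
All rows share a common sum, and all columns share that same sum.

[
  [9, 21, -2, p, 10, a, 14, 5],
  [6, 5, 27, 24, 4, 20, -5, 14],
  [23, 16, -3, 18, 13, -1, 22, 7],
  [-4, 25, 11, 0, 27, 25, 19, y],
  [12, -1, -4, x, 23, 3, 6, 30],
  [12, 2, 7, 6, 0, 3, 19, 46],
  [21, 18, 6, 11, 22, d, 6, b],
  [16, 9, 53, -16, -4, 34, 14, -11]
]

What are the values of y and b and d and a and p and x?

Rows 2 and 3 both sum to 95, so that's the common total.
Row 5 has 12 − 1 − 4 + 23 + 3 + 6 + 30 = 69; the blank must be 95 − 69 = 26.
Row 4 has -4 + 25 + 11 + 0 + 27 + 25 + 19 = 103; the blank must be 95 − 103 = -8.
Column 4 has 24 + 18 + 0 + 26 + 6 + 11 − 16 = 69; the blank must be 95 − 69 = 26.
Column 8 has 5 + 14 + 7 − 8 + 30 + 46 − 11 = 83; the blank must be 95 − 83 = 12.
Row 7 has 21 + 18 + 6 + 11 + 22 + 6 + 12 = 96; the blank must be 95 − 96 = -1.
Row 1 has 9 + 21 − 2 + 26 + 10 + 14 + 5 = 83; the blank must be 95 − 83 = 12.

y = -8, b = 12, d = -1, a = 12, p = 26, x = 26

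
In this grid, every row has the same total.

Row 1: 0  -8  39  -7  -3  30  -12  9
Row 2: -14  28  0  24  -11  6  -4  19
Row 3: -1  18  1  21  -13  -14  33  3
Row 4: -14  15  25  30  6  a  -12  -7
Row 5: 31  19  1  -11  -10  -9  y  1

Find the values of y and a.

y = 26, a = 5

Rows 1 and 3 both add up to 48, so every row sums to 48.
Row 5: 31 + 19 + 1 − 11 − 10 − 9 + 1 = 22, so the missing entry is 48 − 22 = 26.
Row 4: -14 + 15 + 25 + 30 + 6 − 12 − 7 = 43, so the missing entry is 48 − 43 = 5.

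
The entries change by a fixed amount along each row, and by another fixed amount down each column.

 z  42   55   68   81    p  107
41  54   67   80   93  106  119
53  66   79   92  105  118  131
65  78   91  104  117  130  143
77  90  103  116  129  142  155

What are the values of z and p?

z = 29, p = 94

Along each row the entries change by 13 per step; down each column they change by 12.
Row 1: from 42 at column 2, stepping by 13 to column 1 gives 29.
Row 1: from 42 at column 2, stepping by 13 to column 6 gives 94.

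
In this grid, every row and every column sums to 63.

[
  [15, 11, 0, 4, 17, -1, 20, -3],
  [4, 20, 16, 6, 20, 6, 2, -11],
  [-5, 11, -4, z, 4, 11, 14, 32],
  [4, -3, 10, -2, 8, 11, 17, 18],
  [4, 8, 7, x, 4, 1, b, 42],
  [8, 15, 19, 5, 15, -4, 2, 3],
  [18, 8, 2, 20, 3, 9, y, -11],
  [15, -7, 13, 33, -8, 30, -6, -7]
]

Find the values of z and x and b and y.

The known cells in row 3 total 63, leaving 63 − 63 = 0 for the blank.
The known cells in row 7 total 49, leaving 63 − 49 = 14 for the blank.
The known cells in column 7 total 63, leaving 63 − 63 = 0 for the blank.
The known cells in row 5 total 66, leaving 63 − 66 = -3 for the blank.

z = 0, x = -3, b = 0, y = 14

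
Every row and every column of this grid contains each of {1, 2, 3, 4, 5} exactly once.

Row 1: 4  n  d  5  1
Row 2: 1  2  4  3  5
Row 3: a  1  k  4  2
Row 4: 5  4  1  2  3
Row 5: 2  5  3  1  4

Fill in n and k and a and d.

n = 3, k = 5, a = 3, d = 2

At (row 1, col 2): column 2 already has {1, 2, 4, 5}, so the value is 3.
Cell (1,3): row 1 already has {1, 3, 4, 5} → 2.
Cell (3,1): column 1 already has {1, 2, 4, 5} → 3.
Cell (3,3): row 3 already has {1, 2, 3, 4} → 5.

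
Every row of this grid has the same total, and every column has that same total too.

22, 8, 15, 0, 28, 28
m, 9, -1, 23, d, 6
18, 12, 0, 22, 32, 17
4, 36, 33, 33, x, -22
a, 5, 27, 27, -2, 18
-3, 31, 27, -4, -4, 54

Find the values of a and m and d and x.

Rows 1 and 3 both sum to 101, so that's the common total.
Row 5: 5 + 27 + 27 − 2 + 18 = 75, so its missing entry is 101 − 75 = 26.
Column 1: 22 + 18 + 4 + 26 − 3 = 67, so its missing entry is 101 − 67 = 34.
Row 4: 4 + 36 + 33 + 33 − 22 = 84, so its missing entry is 101 − 84 = 17.
Row 2: 34 + 9 − 1 + 23 + 6 = 71, so its missing entry is 101 − 71 = 30.

a = 26, m = 34, d = 30, x = 17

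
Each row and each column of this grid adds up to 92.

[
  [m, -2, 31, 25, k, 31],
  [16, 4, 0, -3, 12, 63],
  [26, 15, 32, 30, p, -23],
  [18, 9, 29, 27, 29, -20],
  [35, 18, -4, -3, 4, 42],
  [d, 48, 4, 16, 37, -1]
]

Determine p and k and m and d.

p = 12, k = -2, m = 9, d = -12

Row 3 has 26 + 15 + 32 + 30 − 23 = 80; the blank must be 92 − 80 = 12.
Column 5 has 12 + 12 + 29 + 4 + 37 = 94; the blank must be 92 − 94 = -2.
Row 6 has 48 + 4 + 16 + 37 − 1 = 104; the blank must be 92 − 104 = -12.
Row 1 has -2 + 31 + 25 − 2 + 31 = 83; the blank must be 92 − 83 = 9.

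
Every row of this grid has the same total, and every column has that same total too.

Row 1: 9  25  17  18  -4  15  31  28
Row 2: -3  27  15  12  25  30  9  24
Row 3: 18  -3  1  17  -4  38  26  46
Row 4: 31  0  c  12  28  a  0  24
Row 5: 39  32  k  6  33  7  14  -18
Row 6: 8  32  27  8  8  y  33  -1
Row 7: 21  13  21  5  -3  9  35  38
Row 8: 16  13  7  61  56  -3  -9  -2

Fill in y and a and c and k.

y = 24, a = 19, c = 25, k = 26

Rows 1 and 2 both sum to 139, so that's the common total.
Row 5 has 39 + 32 + 6 + 33 + 7 + 14 − 18 = 113; the blank must be 139 − 113 = 26.
Column 3 has 17 + 15 + 1 + 26 + 27 + 21 + 7 = 114; the blank must be 139 − 114 = 25.
Row 6 has 8 + 32 + 27 + 8 + 8 + 33 − 1 = 115; the blank must be 139 − 115 = 24.
Row 4 has 31 + 0 + 25 + 12 + 28 + 0 + 24 = 120; the blank must be 139 − 120 = 19.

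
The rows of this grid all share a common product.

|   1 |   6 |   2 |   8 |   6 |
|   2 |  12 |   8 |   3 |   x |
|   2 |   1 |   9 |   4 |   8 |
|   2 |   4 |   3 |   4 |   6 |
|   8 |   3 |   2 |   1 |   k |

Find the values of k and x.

k = 12, x = 1

Rows 3 and 4 each multiply to 576, so every row has product 576.
Row 5: 8×3×2×1 = 48, so the missing entry is 576 ÷ 48 = 12.
Row 2: 2×12×8×3 = 576, so the missing entry is 576 ÷ 576 = 1.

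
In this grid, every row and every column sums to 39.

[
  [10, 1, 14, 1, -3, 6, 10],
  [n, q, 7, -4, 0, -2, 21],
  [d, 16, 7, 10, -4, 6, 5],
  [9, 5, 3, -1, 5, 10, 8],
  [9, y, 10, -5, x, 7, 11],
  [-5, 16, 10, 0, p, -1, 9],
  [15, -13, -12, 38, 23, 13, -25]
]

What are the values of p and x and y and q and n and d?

p = 10, x = 8, y = -1, q = 15, n = 2, d = -1

The known cells in row 6 total 29, leaving 39 − 29 = 10 for the blank.
The known cells in column 5 total 31, leaving 39 − 31 = 8 for the blank.
The known cells in row 3 total 40, leaving 39 − 40 = -1 for the blank.
The known cells in column 1 total 37, leaving 39 − 37 = 2 for the blank.
The known cells in row 2 total 24, leaving 39 − 24 = 15 for the blank.
The known cells in row 5 total 40, leaving 39 − 40 = -1 for the blank.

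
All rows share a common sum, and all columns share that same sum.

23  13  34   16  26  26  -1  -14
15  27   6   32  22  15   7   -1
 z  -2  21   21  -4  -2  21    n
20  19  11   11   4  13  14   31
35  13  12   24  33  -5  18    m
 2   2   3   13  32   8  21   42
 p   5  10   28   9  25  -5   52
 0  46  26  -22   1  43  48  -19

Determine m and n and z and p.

Rows 1 and 2 both sum to 123, so that's the common total.
Row 5 has 35 + 13 + 12 + 24 + 33 − 5 + 18 = 130; the blank must be 123 − 130 = -7.
Column 8 has -14 − 1 + 31 − 7 + 42 + 52 − 19 = 84; the blank must be 123 − 84 = 39.
Row 3 has -2 + 21 + 21 − 4 − 2 + 21 + 39 = 94; the blank must be 123 − 94 = 29.
Row 7 has 5 + 10 + 28 + 9 + 25 − 5 + 52 = 124; the blank must be 123 − 124 = -1.

m = -7, n = 39, z = 29, p = -1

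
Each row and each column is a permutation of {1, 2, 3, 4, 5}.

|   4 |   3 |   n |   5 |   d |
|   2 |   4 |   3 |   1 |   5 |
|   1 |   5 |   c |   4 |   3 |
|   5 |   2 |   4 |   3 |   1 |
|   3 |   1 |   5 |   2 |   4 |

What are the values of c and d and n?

Cell (1,5): column 5 already has {1, 3, 4, 5} → 2.
At (row 1, col 3): row 1 already has {2, 3, 4, 5}, so the value is 1.
Cell (3,3): row 3 already has {1, 3, 4, 5} → 2.

c = 2, d = 2, n = 1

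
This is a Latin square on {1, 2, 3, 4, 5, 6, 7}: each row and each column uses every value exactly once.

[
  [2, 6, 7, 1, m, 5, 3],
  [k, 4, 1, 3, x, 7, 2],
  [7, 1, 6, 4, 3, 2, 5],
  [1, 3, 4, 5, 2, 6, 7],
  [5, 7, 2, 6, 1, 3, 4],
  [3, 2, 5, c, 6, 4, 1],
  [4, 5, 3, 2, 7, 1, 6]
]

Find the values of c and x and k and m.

c = 7, x = 5, k = 6, m = 4

At (row 6, col 4): row 6 already has {1, 2, 3, 4, 5, 6}, so the value is 7.
Cell (2,1): column 1 already has {1, 2, 3, 4, 5, 7} → 6.
For row 1, column 5: row 1 already has {1, 2, 3, 5, 6, 7}; that leaves 4.
Cell (2,5): row 2 already has {1, 2, 3, 4, 6, 7} → 5.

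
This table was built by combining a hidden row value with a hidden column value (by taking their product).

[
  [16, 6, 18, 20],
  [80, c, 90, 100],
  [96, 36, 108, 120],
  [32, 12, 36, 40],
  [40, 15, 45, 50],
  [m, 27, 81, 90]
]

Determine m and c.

m = 72, c = 30

Each row is a constant multiple of every other row — this is a multiplication table with the headers hidden.
Row 6 is 90/20 = 9/2 times row 1, so its entry in column 1 is 16 × 9/2 = 72.
Row 2 is 100/20 = 5/1 times row 1, so its entry in column 2 is 6 × 5/1 = 30.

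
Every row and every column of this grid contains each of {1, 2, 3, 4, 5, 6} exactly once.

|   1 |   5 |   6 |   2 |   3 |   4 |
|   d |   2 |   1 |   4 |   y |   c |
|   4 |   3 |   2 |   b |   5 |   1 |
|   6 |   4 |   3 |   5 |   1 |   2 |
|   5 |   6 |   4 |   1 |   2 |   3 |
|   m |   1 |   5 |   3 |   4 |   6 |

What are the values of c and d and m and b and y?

For row 2, column 6: column 6 already has {1, 2, 3, 4, 6}; that leaves 5.
At (row 2, col 5): column 5 already has {1, 2, 3, 4, 5}, so the value is 6.
Cell (3,4): row 3 already has {1, 2, 3, 4, 5} → 6.
For row 6, column 1: row 6 already has {1, 3, 4, 5, 6}; that leaves 2.
Cell (2,1): row 2 already has {1, 2, 4, 5, 6} → 3.

c = 5, d = 3, m = 2, b = 6, y = 6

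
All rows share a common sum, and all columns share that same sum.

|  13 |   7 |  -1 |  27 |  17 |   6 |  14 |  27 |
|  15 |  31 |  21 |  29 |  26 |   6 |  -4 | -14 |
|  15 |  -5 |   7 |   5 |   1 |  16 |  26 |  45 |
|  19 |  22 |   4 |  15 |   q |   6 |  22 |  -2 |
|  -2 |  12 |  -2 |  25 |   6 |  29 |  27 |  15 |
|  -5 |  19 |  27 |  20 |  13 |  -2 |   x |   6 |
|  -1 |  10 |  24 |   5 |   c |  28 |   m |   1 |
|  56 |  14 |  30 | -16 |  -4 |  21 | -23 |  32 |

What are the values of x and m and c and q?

x = 32, m = 16, c = 27, q = 24

Rows 1 and 2 both sum to 110, so that's the common total.
Row 6: -5 + 19 + 27 + 20 + 13 − 2 + 6 = 78, so its missing entry is 110 − 78 = 32.
Column 7: 14 − 4 + 26 + 22 + 27 + 32 − 23 = 94, so its missing entry is 110 − 94 = 16.
Row 7: -1 + 10 + 24 + 5 + 28 + 16 + 1 = 83, so its missing entry is 110 − 83 = 27.
Row 4: 19 + 22 + 4 + 15 + 6 + 22 − 2 = 86, so its missing entry is 110 − 86 = 24.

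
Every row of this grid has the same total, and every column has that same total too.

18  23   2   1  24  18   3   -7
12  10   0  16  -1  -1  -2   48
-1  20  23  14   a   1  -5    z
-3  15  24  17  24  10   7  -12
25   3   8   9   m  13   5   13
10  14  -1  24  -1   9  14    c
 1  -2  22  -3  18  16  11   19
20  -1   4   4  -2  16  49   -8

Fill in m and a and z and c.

m = 6, a = 14, z = 16, c = 13

Rows 1 and 2 both sum to 82, so that's the common total.
Row 5 has 25 + 3 + 8 + 9 + 13 + 5 + 13 = 76; the blank must be 82 − 76 = 6.
Column 5 has 24 − 1 + 24 + 6 − 1 + 18 − 2 = 68; the blank must be 82 − 68 = 14.
Row 6 has 10 + 14 − 1 + 24 − 1 + 9 + 14 = 69; the blank must be 82 − 69 = 13.
Row 3 has -1 + 20 + 23 + 14 + 14 + 1 − 5 = 66; the blank must be 82 − 66 = 16.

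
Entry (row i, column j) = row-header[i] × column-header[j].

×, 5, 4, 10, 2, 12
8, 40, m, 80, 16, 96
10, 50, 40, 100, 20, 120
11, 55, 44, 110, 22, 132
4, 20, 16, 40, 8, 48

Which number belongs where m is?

32

8 × 4 = 32.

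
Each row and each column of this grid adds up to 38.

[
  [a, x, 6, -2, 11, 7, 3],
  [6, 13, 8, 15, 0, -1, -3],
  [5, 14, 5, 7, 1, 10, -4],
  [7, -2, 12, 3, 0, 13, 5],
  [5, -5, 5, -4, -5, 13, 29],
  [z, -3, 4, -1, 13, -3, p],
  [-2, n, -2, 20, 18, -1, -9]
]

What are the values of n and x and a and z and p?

n = 14, x = 7, a = 6, z = 11, p = 17

Row 7 has -2 − 2 + 20 + 18 − 1 − 9 = 24; the blank must be 38 − 24 = 14.
Column 2 has 13 + 14 − 2 − 5 − 3 + 14 = 31; the blank must be 38 − 31 = 7.
Row 1 has 7 + 6 − 2 + 11 + 7 + 3 = 32; the blank must be 38 − 32 = 6.
Column 1 has 6 + 6 + 5 + 7 + 5 − 2 = 27; the blank must be 38 − 27 = 11.
Row 6 has 11 − 3 + 4 − 1 + 13 − 3 = 21; the blank must be 38 − 21 = 17.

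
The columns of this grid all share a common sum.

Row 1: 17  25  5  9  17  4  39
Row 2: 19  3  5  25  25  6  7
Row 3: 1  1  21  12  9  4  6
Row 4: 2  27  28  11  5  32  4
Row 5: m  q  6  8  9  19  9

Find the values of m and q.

m = 26, q = 9

The complete columns each total 65.
Column 1 is missing 65 − 39 = 26 (since 17 + 19 + 1 + 2 = 39).
Column 2 is missing 65 − 56 = 9 (since 25 + 3 + 1 + 27 = 56).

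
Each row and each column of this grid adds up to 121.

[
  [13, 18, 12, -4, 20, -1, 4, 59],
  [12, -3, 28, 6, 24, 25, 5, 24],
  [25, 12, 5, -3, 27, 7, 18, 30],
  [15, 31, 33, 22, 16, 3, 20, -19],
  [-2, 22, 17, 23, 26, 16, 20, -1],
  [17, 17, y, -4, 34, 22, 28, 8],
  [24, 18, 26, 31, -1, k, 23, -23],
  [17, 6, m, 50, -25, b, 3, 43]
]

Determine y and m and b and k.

y = -1, m = 1, b = 26, k = 23

The known cells in row 7 total 98, leaving 121 − 98 = 23 for the blank.
The known cells in column 6 total 95, leaving 121 − 95 = 26 for the blank.
The known cells in row 8 total 120, leaving 121 − 120 = 1 for the blank.
The known cells in row 6 total 122, leaving 121 − 122 = -1 for the blank.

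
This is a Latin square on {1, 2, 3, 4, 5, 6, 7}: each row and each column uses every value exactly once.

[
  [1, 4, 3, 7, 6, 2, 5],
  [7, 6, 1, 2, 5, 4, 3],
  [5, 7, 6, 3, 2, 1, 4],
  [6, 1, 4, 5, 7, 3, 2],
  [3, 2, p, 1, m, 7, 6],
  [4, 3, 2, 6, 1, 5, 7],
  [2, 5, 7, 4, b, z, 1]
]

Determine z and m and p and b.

z = 6, m = 4, p = 5, b = 3

For row 7, column 6: column 6 already has {1, 2, 3, 4, 5, 7}; that leaves 6.
Cell (7,5): row 7 already has {1, 2, 4, 5, 6, 7} → 3.
At (row 5, col 5): column 5 already has {1, 2, 3, 5, 6, 7}, so the value is 4.
Cell (5,3): row 5 already has {1, 2, 3, 4, 6, 7} → 5.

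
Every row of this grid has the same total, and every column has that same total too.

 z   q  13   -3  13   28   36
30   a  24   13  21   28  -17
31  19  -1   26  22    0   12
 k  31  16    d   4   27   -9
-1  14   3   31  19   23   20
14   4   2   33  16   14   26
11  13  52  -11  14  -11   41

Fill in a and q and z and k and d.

Rows 3 and 5 both sum to 109, so that's the common total.
Row 2 has 30 + 24 + 13 + 21 + 28 − 17 = 99; the blank must be 109 − 99 = 10.
Column 2 has 10 + 19 + 31 + 14 + 4 + 13 = 91; the blank must be 109 − 91 = 18.
Row 1 has 18 + 13 − 3 + 13 + 28 + 36 = 105; the blank must be 109 − 105 = 4.
Column 1 has 4 + 30 + 31 − 1 + 14 + 11 = 89; the blank must be 109 − 89 = 20.
Row 4 has 20 + 31 + 16 + 4 + 27 − 9 = 89; the blank must be 109 − 89 = 20.

a = 10, q = 18, z = 4, k = 20, d = 20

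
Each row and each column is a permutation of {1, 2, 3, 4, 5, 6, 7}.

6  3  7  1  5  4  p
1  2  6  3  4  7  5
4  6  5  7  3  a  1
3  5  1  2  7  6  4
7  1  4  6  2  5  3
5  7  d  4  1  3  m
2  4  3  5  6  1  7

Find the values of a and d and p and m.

For row 6, column 3: column 3 already has {1, 3, 4, 5, 6, 7}; that leaves 2.
Cell (3,6): row 3 already has {1, 3, 4, 5, 6, 7} → 2.
For row 6, column 7: row 6 already has {1, 2, 3, 4, 5, 7}; that leaves 6.
Cell (1,7): row 1 already has {1, 3, 4, 5, 6, 7} → 2.

a = 2, d = 2, p = 2, m = 6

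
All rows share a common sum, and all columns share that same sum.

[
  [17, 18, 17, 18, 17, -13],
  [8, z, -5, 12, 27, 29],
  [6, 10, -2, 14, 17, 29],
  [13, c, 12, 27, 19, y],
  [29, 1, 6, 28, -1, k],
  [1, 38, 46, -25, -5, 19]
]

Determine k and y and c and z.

k = 11, y = -1, c = 4, z = 3

Rows 1 and 3 both sum to 74, so that's the common total.
Row 5: 29 + 1 + 6 + 28 − 1 = 63, so its missing entry is 74 − 63 = 11.
Column 6: -13 + 29 + 29 + 11 + 19 = 75, so its missing entry is 74 − 75 = -1.
Row 4: 13 + 12 + 27 + 19 − 1 = 70, so its missing entry is 74 − 70 = 4.
Row 2: 8 − 5 + 12 + 27 + 29 = 71, so its missing entry is 74 − 71 = 3.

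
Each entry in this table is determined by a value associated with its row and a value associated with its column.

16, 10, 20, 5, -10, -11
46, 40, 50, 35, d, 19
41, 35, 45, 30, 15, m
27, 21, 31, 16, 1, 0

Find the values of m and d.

The difference between any two rows is the same in every column — this is an addition table with the headers hidden.
Row 3 minus row 1 is 41 − 16 = 25, so its entry in column 6 is -11 + 25 = 14.
Row 2 minus row 1 is 46 − 16 = 30, so its entry in column 5 is -10 + 30 = 20.

m = 14, d = 20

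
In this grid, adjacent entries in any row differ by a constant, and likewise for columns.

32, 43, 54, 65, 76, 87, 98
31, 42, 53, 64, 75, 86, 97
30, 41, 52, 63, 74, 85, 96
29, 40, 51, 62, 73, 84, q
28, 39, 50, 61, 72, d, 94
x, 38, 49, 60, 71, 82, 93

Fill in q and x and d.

Along each row the entries change by 11 per step; down each column they change by -1.
Row 4: from 29 at column 1, stepping by 11 to column 7 gives 95.
Row 6: from 38 at column 2, stepping by 11 to column 1 gives 27.
Row 5: from 28 at column 1, stepping by 11 to column 6 gives 83.

q = 95, x = 27, d = 83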